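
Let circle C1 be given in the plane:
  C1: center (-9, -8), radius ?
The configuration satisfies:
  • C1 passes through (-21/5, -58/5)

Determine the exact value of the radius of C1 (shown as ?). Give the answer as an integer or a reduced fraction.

6

1. [C1∋P]  r_C1² − 36 = 0  ⇒  r_C1 = 6 (r>0 drops 1)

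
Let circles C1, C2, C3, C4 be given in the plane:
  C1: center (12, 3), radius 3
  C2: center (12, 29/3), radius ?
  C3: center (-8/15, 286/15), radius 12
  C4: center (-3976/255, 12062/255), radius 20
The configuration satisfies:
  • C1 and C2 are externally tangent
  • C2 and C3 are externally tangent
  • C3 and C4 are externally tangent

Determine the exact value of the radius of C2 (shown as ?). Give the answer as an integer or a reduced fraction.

1. [ext C1·C2]  r_C2² + 6r_C2 − 319/9 = 0  ⇒  r_C2 = 11/3 (r>0 drops 1)
2. [ext C2·C3]  r_C2² + 24r_C2 − 913/9 = 0  ⇒  r_C2 = 11/3 (r>0 drops 1)

11/3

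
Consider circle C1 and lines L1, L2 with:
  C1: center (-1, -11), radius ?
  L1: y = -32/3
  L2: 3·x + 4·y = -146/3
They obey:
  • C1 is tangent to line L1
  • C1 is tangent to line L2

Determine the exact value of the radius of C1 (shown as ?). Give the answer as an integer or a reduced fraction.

1/3

1. [C1‖L1]  r_C1² − 1/9 = 0  ⇒  r_C1 = 1/3 (r>0 drops 1)
2. [C1‖L2]  r_C1² − 1/9 = 0  ⇒  r_C1 = 1/3 (r>0 drops 1)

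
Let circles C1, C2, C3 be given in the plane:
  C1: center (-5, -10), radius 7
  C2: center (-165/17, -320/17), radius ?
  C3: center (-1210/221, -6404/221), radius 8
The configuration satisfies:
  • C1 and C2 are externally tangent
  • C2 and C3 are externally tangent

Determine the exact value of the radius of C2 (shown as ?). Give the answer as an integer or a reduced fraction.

3

1. [ext C1·C2]  r_C2² + 14r_C2 − 51 = 0  ⇒  r_C2 = 3 (r>0 drops 1)
2. [ext C2·C3]  r_C2² + 16r_C2 − 57 = 0  ⇒  r_C2 = 3 (r>0 drops 1)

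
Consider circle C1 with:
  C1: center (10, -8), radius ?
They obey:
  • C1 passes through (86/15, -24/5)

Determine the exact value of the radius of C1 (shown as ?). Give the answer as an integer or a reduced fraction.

16/3

1. [C1∋P]  r_C1² − 256/9 = 0  ⇒  r_C1 = 16/3 (r>0 drops 1)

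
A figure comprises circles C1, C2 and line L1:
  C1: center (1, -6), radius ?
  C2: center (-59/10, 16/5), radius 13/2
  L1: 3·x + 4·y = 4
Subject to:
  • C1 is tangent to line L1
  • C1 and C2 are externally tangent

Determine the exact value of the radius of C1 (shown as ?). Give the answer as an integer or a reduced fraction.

5

1. [C1‖L1]  r_C1² − 25 = 0  ⇒  r_C1 = 5 (r>0 drops 1)
2. [ext C1·C2]  r_C1² + 13r_C1 − 90 = 0  ⇒  r_C1 = 5 (r>0 drops 1)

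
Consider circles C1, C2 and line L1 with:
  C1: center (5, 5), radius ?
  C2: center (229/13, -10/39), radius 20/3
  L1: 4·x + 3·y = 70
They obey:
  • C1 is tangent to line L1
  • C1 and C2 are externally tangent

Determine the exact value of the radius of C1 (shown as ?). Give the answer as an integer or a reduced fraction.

7

1. [C1‖L1]  r_C1² − 49 = 0  ⇒  r_C1 = 7 (r>0 drops 1)
2. [ext C1·C2]  r_C1² + (40/3)r_C1 − 427/3 = 0  ⇒  r_C1 = 7 (r>0 drops 1)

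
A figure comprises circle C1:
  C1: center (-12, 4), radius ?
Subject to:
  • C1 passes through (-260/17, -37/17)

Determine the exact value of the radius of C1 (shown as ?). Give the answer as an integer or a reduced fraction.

1. [C1∋P]  r_C1² − 49 = 0  ⇒  r_C1 = 7 (r>0 drops 1)

7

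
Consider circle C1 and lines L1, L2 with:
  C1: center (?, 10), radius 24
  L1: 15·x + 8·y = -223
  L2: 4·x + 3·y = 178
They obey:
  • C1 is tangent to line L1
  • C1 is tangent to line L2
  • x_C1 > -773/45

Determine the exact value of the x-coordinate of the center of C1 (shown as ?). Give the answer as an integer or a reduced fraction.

7

1. [C1‖L1]  x_C1² + (202/5)x_C1 − 1659/5 = 0  ⇒  x_C1 = -237/5 or 7
2. [C1‖L2]  x_C1² − 74x_C1 + 469 = 0  ⇒  x_C1 = 7 or 67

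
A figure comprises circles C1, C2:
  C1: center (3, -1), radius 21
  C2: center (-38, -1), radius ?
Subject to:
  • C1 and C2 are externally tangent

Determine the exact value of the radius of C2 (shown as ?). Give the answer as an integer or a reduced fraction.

20

1. [ext C1·C2]  r_C2² + 42r_C2 − 1240 = 0  ⇒  r_C2 = 20 (r>0 drops 1)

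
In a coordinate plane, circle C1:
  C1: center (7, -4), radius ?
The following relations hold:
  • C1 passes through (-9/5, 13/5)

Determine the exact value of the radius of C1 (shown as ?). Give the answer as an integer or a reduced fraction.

11

1. [C1∋P]  r_C1² − 121 = 0  ⇒  r_C1 = 11 (r>0 drops 1)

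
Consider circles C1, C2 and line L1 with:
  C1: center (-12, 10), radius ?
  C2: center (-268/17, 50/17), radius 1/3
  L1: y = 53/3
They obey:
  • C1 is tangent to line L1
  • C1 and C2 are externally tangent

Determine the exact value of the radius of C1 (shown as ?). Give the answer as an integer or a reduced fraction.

23/3

1. [C1‖L1]  r_C1² − 529/9 = 0  ⇒  r_C1 = 23/3 (r>0 drops 1)
2. [ext C1·C2]  r_C1² + (2/3)r_C1 − 575/9 = 0  ⇒  r_C1 = 23/3 (r>0 drops 1)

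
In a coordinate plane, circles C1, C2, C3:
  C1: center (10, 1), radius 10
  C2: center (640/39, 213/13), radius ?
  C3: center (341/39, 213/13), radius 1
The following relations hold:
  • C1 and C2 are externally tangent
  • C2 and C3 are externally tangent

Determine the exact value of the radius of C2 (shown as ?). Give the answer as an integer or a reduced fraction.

1. [ext C1·C2]  r_C2² + 20r_C2 − 1600/9 = 0  ⇒  r_C2 = 20/3 (r>0 drops 1)
2. [ext C2·C3]  r_C2² + 2r_C2 − 520/9 = 0  ⇒  r_C2 = 20/3 (r>0 drops 1)

20/3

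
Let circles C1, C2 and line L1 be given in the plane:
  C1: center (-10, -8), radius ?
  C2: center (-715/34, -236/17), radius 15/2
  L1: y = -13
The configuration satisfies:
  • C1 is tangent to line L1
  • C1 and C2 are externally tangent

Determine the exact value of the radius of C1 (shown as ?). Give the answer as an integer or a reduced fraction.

5

1. [C1‖L1]  r_C1² − 25 = 0  ⇒  r_C1 = 5 (r>0 drops 1)
2. [ext C1·C2]  r_C1² + 15r_C1 − 100 = 0  ⇒  r_C1 = 5 (r>0 drops 1)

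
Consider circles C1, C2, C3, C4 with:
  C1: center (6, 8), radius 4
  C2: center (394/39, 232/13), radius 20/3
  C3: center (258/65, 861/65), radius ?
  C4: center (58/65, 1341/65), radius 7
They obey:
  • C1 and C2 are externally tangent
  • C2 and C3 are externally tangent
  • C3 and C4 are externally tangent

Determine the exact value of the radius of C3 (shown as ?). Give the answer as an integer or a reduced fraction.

1

1. [ext C2·C3]  r_C3² + (40/3)r_C3 − 43/3 = 0  ⇒  r_C3 = 1 (r>0 drops 1)
2. [ext C3·C4]  r_C3² + 14r_C3 − 15 = 0  ⇒  r_C3 = 1 (r>0 drops 1)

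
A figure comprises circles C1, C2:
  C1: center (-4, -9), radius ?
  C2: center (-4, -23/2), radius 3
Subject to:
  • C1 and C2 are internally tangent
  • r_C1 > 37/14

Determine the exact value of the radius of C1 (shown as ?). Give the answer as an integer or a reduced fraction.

11/2

1. [int C1,C2]  r_C1² − 6r_C1 + 11/4 = 0  ⇒  r_C1 = 1/2 or 11/2
2. given r_C1 > 37/14: keep 11/2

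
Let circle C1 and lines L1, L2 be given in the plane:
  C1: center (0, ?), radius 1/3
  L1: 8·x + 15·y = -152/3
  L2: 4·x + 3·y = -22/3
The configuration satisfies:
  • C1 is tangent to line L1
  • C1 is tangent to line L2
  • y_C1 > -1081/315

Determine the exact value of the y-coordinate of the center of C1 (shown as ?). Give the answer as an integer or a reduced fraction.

-3

1. [C1‖L1]  y_C1² + (304/45)y_C1 + 169/15 = 0  ⇒  y_C1 = -169/45 or -3
2. [C1‖L2]  y_C1² + (44/9)y_C1 + 17/3 = 0  ⇒  y_C1 = -3 or -17/9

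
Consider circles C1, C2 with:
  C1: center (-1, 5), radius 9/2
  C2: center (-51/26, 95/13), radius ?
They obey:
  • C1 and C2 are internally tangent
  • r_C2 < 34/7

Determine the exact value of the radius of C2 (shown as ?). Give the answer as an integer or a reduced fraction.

1. [int C1,C2]  r_C2² − 9r_C2 + 14 = 0  ⇒  r_C2 = 2 or 7
2. given r_C2 < 34/7: keep 2

2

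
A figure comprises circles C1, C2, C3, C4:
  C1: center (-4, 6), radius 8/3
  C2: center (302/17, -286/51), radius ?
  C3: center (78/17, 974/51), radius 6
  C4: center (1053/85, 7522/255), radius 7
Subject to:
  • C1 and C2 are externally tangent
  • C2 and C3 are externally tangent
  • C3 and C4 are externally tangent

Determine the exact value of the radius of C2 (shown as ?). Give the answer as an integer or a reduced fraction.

22

1. [ext C1·C2]  r_C2² + (16/3)r_C2 − 1804/3 = 0  ⇒  r_C2 = 22 (r>0 drops 1)
2. [ext C2·C3]  r_C2² + 12r_C2 − 748 = 0  ⇒  r_C2 = 22 (r>0 drops 1)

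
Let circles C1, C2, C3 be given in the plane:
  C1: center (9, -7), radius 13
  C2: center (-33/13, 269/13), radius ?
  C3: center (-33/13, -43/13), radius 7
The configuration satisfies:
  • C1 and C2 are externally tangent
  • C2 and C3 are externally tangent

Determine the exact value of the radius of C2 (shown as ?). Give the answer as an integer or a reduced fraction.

1. [ext C1·C2]  r_C2² + 26r_C2 − 731 = 0  ⇒  r_C2 = 17 (r>0 drops 1)
2. [ext C2·C3]  r_C2² + 14r_C2 − 527 = 0  ⇒  r_C2 = 17 (r>0 drops 1)

17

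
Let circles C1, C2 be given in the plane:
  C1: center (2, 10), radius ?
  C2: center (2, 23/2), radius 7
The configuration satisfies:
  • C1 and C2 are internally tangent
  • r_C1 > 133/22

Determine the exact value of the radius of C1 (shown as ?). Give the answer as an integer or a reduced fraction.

17/2

1. [int C1,C2]  r_C1² − 14r_C1 + 187/4 = 0  ⇒  r_C1 = 11/2 or 17/2
2. given r_C1 > 133/22: keep 17/2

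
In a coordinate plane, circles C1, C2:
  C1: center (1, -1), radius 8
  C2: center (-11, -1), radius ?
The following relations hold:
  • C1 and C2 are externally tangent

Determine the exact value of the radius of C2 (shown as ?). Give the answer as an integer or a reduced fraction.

4

1. [ext C1·C2]  r_C2² + 16r_C2 − 80 = 0  ⇒  r_C2 = 4 (r>0 drops 1)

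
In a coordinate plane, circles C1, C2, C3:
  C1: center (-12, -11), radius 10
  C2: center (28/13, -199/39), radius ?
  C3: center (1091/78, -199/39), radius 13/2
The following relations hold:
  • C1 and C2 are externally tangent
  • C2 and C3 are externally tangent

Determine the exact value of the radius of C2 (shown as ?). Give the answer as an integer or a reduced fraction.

16/3

1. [ext C1·C2]  r_C2² + 20r_C2 − 1216/9 = 0  ⇒  r_C2 = 16/3 (r>0 drops 1)
2. [ext C2·C3]  r_C2² + 13r_C2 − 880/9 = 0  ⇒  r_C2 = 16/3 (r>0 drops 1)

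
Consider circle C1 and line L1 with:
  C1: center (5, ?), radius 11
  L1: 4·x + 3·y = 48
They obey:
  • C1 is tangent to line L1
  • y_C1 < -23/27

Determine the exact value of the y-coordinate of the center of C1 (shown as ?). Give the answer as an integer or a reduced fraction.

-9

1. [C1‖L1]  y_C1² − (56/3)y_C1 − 249 = 0  ⇒  y_C1 = -9 or 83/3
2. given y_C1 < -23/27: keep -9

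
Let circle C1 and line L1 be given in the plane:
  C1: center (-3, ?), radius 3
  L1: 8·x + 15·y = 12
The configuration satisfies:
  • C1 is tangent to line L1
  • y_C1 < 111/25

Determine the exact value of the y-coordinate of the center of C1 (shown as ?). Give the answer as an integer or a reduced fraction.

1. [C1‖L1]  y_C1² − (24/5)y_C1 − 29/5 = 0  ⇒  y_C1 = -1 or 29/5
2. given y_C1 < 111/25: keep -1

-1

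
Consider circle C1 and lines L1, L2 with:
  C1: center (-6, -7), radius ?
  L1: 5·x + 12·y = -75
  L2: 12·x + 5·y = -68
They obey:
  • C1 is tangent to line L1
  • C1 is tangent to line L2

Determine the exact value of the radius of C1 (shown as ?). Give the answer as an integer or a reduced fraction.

3

1. [C1‖L1]  r_C1² − 9 = 0  ⇒  r_C1 = 3 (r>0 drops 1)
2. [C1‖L2]  r_C1² − 9 = 0  ⇒  r_C1 = 3 (r>0 drops 1)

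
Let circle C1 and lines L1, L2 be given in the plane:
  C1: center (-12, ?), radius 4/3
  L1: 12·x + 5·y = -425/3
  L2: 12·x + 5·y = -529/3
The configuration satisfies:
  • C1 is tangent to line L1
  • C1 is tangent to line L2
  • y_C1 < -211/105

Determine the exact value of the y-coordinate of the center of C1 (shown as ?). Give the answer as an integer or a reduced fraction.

-3

1. [C1‖L1]  y_C1² − (14/15)y_C1 − 59/5 = 0  ⇒  y_C1 = -3 or 59/15
2. [C1‖L2]  y_C1² + (194/15)y_C1 + 149/5 = 0  ⇒  y_C1 = -149/15 or -3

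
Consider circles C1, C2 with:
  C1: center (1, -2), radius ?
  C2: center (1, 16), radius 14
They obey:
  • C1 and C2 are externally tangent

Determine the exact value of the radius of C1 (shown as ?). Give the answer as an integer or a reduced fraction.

4

1. [ext C1·C2]  r_C1² + 28r_C1 − 128 = 0  ⇒  r_C1 = 4 (r>0 drops 1)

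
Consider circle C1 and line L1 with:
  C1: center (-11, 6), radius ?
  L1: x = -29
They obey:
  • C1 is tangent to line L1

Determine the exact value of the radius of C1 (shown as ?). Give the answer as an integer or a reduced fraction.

1. [C1‖L1]  r_C1² − 324 = 0  ⇒  r_C1 = 18 (r>0 drops 1)

18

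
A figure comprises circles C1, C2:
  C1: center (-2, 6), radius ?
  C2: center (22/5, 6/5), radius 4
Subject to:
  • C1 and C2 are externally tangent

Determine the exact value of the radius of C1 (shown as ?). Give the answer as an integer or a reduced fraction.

1. [ext C1·C2]  r_C1² + 8r_C1 − 48 = 0  ⇒  r_C1 = 4 (r>0 drops 1)

4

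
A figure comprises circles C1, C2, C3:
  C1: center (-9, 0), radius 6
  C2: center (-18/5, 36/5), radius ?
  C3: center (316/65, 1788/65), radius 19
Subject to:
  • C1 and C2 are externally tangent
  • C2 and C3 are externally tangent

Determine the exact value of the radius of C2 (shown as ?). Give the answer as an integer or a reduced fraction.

1. [ext C1·C2]  r_C2² + 12r_C2 − 45 = 0  ⇒  r_C2 = 3 (r>0 drops 1)
2. [ext C2·C3]  r_C2² + 38r_C2 − 123 = 0  ⇒  r_C2 = 3 (r>0 drops 1)

3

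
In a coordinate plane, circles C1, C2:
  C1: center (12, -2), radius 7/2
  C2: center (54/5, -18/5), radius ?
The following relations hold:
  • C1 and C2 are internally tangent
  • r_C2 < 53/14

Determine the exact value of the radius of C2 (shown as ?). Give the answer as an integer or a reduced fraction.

1. [int C1,C2]  r_C2² − 7r_C2 + 33/4 = 0  ⇒  r_C2 = 3/2 or 11/2
2. given r_C2 < 53/14: keep 3/2

3/2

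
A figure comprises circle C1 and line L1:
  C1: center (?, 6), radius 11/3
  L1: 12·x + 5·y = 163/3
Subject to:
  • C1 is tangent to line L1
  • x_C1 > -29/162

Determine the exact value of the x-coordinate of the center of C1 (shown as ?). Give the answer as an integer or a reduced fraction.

1. [C1‖L1]  x_C1² − (73/18)x_C1 − 35/3 = 0  ⇒  x_C1 = -35/18 or 6
2. given x_C1 > -29/162: keep 6

6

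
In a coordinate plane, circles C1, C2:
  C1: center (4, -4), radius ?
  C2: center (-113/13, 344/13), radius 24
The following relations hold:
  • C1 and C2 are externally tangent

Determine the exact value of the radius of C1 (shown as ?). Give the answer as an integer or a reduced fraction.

1. [ext C1·C2]  r_C1² + 48r_C1 − 513 = 0  ⇒  r_C1 = 9 (r>0 drops 1)

9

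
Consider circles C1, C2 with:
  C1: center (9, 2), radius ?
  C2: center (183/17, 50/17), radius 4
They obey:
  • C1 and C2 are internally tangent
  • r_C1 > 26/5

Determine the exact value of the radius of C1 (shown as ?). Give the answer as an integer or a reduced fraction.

6

1. [int C1,C2]  r_C1² − 8r_C1 + 12 = 0  ⇒  r_C1 = 2 or 6
2. given r_C1 > 26/5: keep 6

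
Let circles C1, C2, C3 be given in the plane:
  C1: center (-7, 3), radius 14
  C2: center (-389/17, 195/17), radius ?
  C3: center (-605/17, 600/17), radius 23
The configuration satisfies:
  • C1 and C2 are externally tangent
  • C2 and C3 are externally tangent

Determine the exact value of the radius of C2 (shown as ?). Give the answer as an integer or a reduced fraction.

4

1. [ext C1·C2]  r_C2² + 28r_C2 − 128 = 0  ⇒  r_C2 = 4 (r>0 drops 1)
2. [ext C2·C3]  r_C2² + 46r_C2 − 200 = 0  ⇒  r_C2 = 4 (r>0 drops 1)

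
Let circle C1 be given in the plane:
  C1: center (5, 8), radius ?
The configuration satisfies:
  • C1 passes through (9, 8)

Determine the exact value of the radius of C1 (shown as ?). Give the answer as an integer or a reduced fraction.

4

1. [C1∋P]  r_C1² − 16 = 0  ⇒  r_C1 = 4 (r>0 drops 1)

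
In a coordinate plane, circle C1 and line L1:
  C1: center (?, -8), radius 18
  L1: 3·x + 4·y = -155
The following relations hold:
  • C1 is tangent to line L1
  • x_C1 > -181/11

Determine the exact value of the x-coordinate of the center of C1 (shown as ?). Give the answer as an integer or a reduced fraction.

1. [C1‖L1]  x_C1² + 82x_C1 + 781 = 0  ⇒  x_C1 = -71 or -11
2. given x_C1 > -181/11: keep -11

-11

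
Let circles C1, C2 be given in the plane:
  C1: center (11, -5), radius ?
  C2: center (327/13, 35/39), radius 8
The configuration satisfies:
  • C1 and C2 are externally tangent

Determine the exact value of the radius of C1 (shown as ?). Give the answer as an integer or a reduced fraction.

22/3

1. [ext C1·C2]  r_C1² + 16r_C1 − 1540/9 = 0  ⇒  r_C1 = 22/3 (r>0 drops 1)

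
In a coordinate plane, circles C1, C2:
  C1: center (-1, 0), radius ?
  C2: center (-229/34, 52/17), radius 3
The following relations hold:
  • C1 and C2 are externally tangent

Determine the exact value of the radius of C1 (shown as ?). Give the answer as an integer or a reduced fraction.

7/2

1. [ext C1·C2]  r_C1² + 6r_C1 − 133/4 = 0  ⇒  r_C1 = 7/2 (r>0 drops 1)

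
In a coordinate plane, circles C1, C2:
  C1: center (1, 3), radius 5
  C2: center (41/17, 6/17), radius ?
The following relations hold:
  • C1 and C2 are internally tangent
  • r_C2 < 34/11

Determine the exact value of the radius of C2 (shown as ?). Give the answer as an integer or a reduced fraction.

2

1. [int C1,C2]  r_C2² − 10r_C2 + 16 = 0  ⇒  r_C2 = 2 or 8
2. given r_C2 < 34/11: keep 2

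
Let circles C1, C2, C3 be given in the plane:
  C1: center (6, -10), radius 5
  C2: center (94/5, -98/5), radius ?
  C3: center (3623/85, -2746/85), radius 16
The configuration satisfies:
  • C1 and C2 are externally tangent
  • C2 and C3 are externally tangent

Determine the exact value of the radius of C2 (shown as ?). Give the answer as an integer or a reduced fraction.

1. [ext C1·C2]  r_C2² + 10r_C2 − 231 = 0  ⇒  r_C2 = 11 (r>0 drops 1)
2. [ext C2·C3]  r_C2² + 32r_C2 − 473 = 0  ⇒  r_C2 = 11 (r>0 drops 1)

11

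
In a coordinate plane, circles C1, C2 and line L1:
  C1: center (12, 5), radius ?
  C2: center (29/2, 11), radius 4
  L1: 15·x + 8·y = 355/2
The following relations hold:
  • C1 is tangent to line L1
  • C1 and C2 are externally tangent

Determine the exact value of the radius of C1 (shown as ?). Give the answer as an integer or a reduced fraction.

1. [C1‖L1]  r_C1² − 25/4 = 0  ⇒  r_C1 = 5/2 (r>0 drops 1)
2. [ext C1·C2]  r_C1² + 8r_C1 − 105/4 = 0  ⇒  r_C1 = 5/2 (r>0 drops 1)

5/2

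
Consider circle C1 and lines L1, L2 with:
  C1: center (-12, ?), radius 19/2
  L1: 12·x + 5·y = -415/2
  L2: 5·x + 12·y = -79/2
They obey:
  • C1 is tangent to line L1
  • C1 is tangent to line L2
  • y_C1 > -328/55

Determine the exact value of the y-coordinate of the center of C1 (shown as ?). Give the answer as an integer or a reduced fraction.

1. [C1‖L1]  y_C1² + (127/5)y_C1 − 2244/5 = 0  ⇒  y_C1 = -187/5 or 12
2. [C1‖L2]  y_C1² − (41/12)y_C1 − 103 = 0  ⇒  y_C1 = -103/12 or 12

12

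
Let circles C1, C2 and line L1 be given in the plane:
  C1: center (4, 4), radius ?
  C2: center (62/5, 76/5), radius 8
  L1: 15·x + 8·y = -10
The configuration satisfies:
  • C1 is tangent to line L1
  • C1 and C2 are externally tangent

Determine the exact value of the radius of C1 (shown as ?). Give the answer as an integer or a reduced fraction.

6

1. [C1‖L1]  r_C1² − 36 = 0  ⇒  r_C1 = 6 (r>0 drops 1)
2. [ext C1·C2]  r_C1² + 16r_C1 − 132 = 0  ⇒  r_C1 = 6 (r>0 drops 1)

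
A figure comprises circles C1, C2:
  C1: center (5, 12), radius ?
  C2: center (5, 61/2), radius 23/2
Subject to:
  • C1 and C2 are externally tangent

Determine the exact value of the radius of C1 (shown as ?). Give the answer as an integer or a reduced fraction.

1. [ext C1·C2]  r_C1² + 23r_C1 − 210 = 0  ⇒  r_C1 = 7 (r>0 drops 1)

7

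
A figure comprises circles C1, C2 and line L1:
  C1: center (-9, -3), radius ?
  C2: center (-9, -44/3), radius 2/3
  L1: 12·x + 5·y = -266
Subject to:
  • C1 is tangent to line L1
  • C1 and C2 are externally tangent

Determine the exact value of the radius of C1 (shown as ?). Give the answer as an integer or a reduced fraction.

1. [C1‖L1]  r_C1² − 121 = 0  ⇒  r_C1 = 11 (r>0 drops 1)
2. [ext C1·C2]  r_C1² + (4/3)r_C1 − 407/3 = 0  ⇒  r_C1 = 11 (r>0 drops 1)

11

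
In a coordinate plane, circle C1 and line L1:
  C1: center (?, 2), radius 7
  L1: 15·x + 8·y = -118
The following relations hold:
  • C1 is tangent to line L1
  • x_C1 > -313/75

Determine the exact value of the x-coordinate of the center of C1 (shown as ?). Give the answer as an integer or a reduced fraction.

1. [C1‖L1]  x_C1² + (268/15)x_C1 + 253/15 = 0  ⇒  x_C1 = -253/15 or -1
2. given x_C1 > -313/75: keep -1

-1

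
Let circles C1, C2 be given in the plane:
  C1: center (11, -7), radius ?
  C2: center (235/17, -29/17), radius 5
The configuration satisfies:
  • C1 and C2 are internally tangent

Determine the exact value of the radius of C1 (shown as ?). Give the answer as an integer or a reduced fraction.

11

1. [int C1,C2]  r_C1² − 10r_C1 − 11 = 0  ⇒  r_C1 = 11 (r>0 drops 1)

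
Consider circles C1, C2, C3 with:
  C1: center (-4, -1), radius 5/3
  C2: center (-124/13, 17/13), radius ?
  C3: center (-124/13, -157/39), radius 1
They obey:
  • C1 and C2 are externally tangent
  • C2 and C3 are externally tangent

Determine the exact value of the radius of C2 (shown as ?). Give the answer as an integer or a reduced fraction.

1. [ext C1·C2]  r_C2² + (10/3)r_C2 − 299/9 = 0  ⇒  r_C2 = 13/3 (r>0 drops 1)
2. [ext C2·C3]  r_C2² + 2r_C2 − 247/9 = 0  ⇒  r_C2 = 13/3 (r>0 drops 1)

13/3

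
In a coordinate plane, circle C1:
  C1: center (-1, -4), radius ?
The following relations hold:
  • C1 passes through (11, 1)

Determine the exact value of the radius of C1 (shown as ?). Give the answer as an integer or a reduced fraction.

1. [C1∋P]  r_C1² − 169 = 0  ⇒  r_C1 = 13 (r>0 drops 1)

13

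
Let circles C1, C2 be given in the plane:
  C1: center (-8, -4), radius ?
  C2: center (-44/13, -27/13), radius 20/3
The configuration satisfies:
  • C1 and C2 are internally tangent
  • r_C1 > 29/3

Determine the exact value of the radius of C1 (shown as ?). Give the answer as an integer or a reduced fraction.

1. [int C1,C2]  r_C1² − (40/3)r_C1 + 175/9 = 0  ⇒  r_C1 = 5/3 or 35/3
2. given r_C1 > 29/3: keep 35/3

35/3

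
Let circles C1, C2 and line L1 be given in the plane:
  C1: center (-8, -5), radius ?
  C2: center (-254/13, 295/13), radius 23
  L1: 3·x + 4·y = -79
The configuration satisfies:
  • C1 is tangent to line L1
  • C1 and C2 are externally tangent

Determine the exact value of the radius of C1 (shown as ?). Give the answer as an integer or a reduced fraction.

1. [C1‖L1]  r_C1² − 49 = 0  ⇒  r_C1 = 7 (r>0 drops 1)
2. [ext C1·C2]  r_C1² + 46r_C1 − 371 = 0  ⇒  r_C1 = 7 (r>0 drops 1)

7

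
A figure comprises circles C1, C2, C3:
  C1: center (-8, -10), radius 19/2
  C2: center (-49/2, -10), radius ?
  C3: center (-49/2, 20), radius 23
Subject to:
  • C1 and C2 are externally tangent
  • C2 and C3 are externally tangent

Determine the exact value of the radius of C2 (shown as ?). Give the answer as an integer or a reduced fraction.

1. [ext C1·C2]  r_C2² + 19r_C2 − 182 = 0  ⇒  r_C2 = 7 (r>0 drops 1)
2. [ext C2·C3]  r_C2² + 46r_C2 − 371 = 0  ⇒  r_C2 = 7 (r>0 drops 1)

7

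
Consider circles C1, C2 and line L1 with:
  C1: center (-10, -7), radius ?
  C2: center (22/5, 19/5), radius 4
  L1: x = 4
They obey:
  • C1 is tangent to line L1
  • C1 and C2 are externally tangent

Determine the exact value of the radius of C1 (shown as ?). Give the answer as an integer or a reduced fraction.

1. [C1‖L1]  r_C1² − 196 = 0  ⇒  r_C1 = 14 (r>0 drops 1)
2. [ext C1·C2]  r_C1² + 8r_C1 − 308 = 0  ⇒  r_C1 = 14 (r>0 drops 1)

14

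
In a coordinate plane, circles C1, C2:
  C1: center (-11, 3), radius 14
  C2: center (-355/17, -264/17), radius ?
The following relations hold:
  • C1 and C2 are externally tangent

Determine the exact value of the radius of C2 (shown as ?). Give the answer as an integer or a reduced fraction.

7

1. [ext C1·C2]  r_C2² + 28r_C2 − 245 = 0  ⇒  r_C2 = 7 (r>0 drops 1)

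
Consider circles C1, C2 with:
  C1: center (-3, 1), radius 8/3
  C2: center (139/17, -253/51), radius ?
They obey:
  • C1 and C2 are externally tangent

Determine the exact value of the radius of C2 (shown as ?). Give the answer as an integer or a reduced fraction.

1. [ext C1·C2]  r_C2² + (16/3)r_C2 − 460/3 = 0  ⇒  r_C2 = 10 (r>0 drops 1)

10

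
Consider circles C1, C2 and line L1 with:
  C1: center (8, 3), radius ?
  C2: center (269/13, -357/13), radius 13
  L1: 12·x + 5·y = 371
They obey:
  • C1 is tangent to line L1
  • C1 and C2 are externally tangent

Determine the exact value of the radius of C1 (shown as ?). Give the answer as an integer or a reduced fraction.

1. [C1‖L1]  r_C1² − 400 = 0  ⇒  r_C1 = 20 (r>0 drops 1)
2. [ext C1·C2]  r_C1² + 26r_C1 − 920 = 0  ⇒  r_C1 = 20 (r>0 drops 1)

20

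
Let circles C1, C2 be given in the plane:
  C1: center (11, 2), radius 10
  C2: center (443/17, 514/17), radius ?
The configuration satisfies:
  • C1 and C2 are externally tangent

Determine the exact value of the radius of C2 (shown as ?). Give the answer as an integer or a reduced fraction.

22

1. [ext C1·C2]  r_C2² + 20r_C2 − 924 = 0  ⇒  r_C2 = 22 (r>0 drops 1)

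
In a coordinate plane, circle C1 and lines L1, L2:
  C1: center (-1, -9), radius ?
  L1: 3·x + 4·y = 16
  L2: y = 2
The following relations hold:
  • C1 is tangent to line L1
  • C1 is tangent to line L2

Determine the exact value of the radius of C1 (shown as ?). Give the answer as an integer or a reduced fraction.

1. [C1‖L1]  r_C1² − 121 = 0  ⇒  r_C1 = 11 (r>0 drops 1)
2. [C1‖L2]  r_C1² − 121 = 0  ⇒  r_C1 = 11 (r>0 drops 1)

11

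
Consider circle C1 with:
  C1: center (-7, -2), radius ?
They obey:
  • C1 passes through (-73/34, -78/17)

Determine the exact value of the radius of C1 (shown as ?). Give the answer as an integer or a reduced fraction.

11/2

1. [C1∋P]  r_C1² − 121/4 = 0  ⇒  r_C1 = 11/2 (r>0 drops 1)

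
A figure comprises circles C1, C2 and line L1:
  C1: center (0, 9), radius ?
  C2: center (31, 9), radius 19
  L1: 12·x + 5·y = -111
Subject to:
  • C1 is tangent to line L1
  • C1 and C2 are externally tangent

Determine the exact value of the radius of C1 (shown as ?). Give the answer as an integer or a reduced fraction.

1. [C1‖L1]  r_C1² − 144 = 0  ⇒  r_C1 = 12 (r>0 drops 1)
2. [ext C1·C2]  r_C1² + 38r_C1 − 600 = 0  ⇒  r_C1 = 12 (r>0 drops 1)

12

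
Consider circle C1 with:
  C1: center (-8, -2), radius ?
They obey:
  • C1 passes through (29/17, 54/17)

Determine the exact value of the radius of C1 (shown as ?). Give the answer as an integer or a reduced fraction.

1. [C1∋P]  r_C1² − 121 = 0  ⇒  r_C1 = 11 (r>0 drops 1)

11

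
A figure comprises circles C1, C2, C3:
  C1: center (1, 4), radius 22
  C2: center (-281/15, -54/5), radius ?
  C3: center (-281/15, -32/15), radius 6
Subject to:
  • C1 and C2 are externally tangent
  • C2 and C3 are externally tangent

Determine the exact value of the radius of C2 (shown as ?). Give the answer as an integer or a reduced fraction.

1. [ext C1·C2]  r_C2² + 44r_C2 − 1120/9 = 0  ⇒  r_C2 = 8/3 (r>0 drops 1)
2. [ext C2·C3]  r_C2² + 12r_C2 − 352/9 = 0  ⇒  r_C2 = 8/3 (r>0 drops 1)

8/3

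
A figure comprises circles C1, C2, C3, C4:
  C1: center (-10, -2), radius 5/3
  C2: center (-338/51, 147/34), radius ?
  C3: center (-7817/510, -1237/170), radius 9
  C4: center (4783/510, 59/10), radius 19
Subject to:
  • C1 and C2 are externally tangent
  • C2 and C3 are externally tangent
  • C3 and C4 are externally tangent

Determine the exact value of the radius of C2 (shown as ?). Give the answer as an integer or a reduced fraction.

11/2

1. [ext C1·C2]  r_C2² + (10/3)r_C2 − 583/12 = 0  ⇒  r_C2 = 11/2 (r>0 drops 1)
2. [ext C2·C3]  r_C2² + 18r_C2 − 517/4 = 0  ⇒  r_C2 = 11/2 (r>0 drops 1)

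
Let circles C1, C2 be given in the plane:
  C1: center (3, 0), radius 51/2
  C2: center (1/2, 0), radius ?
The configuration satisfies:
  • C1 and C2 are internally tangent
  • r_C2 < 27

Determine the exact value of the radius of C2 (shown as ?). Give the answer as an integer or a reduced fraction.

1. [int C1,C2]  r_C2² − 51r_C2 + 644 = 0  ⇒  r_C2 = 23 or 28
2. given r_C2 < 27: keep 23

23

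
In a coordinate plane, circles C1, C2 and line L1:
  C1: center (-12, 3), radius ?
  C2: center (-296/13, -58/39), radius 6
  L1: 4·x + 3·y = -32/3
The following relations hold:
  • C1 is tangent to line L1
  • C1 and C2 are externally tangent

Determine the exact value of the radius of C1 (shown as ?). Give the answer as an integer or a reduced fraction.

1. [C1‖L1]  r_C1² − 289/9 = 0  ⇒  r_C1 = 17/3 (r>0 drops 1)
2. [ext C1·C2]  r_C1² + 12r_C1 − 901/9 = 0  ⇒  r_C1 = 17/3 (r>0 drops 1)

17/3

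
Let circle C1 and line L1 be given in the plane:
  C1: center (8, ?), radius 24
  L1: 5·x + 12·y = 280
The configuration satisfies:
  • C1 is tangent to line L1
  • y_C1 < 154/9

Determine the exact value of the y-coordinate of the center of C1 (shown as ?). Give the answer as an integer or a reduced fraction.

1. [C1‖L1]  y_C1² − 40y_C1 − 276 = 0  ⇒  y_C1 = -6 or 46
2. given y_C1 < 154/9: keep -6

-6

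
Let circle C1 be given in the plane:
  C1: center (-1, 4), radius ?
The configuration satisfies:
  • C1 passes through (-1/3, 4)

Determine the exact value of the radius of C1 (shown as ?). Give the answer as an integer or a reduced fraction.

1. [C1∋P]  r_C1² − 4/9 = 0  ⇒  r_C1 = 2/3 (r>0 drops 1)

2/3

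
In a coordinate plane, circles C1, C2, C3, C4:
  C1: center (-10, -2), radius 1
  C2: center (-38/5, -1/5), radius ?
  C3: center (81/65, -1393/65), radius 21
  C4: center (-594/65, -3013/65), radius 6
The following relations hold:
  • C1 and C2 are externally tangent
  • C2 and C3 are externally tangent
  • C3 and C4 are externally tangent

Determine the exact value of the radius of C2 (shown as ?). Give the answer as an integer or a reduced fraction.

2

1. [ext C1·C2]  r_C2² + 2r_C2 − 8 = 0  ⇒  r_C2 = 2 (r>0 drops 1)
2. [ext C2·C3]  r_C2² + 42r_C2 − 88 = 0  ⇒  r_C2 = 2 (r>0 drops 1)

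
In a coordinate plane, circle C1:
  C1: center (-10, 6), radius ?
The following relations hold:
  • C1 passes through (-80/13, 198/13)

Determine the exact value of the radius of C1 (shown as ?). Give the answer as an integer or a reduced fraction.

10

1. [C1∋P]  r_C1² − 100 = 0  ⇒  r_C1 = 10 (r>0 drops 1)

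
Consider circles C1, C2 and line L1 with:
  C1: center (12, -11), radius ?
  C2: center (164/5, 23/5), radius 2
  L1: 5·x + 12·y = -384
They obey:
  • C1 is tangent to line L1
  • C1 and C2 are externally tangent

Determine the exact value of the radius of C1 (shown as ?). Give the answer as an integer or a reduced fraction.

1. [C1‖L1]  r_C1² − 576 = 0  ⇒  r_C1 = 24 (r>0 drops 1)
2. [ext C1·C2]  r_C1² + 4r_C1 − 672 = 0  ⇒  r_C1 = 24 (r>0 drops 1)

24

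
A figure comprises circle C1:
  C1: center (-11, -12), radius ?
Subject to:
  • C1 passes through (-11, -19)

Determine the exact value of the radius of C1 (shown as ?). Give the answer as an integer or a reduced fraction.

7

1. [C1∋P]  r_C1² − 49 = 0  ⇒  r_C1 = 7 (r>0 drops 1)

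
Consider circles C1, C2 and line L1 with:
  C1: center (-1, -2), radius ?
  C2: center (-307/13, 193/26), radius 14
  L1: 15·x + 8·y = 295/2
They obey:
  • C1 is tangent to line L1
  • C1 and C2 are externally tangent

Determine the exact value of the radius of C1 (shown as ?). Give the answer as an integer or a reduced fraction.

1. [C1‖L1]  r_C1² − 441/4 = 0  ⇒  r_C1 = 21/2 (r>0 drops 1)
2. [ext C1·C2]  r_C1² + 28r_C1 − 1617/4 = 0  ⇒  r_C1 = 21/2 (r>0 drops 1)

21/2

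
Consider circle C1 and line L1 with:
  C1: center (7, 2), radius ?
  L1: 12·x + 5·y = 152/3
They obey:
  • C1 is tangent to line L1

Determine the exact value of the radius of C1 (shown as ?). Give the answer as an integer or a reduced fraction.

1. [C1‖L1]  r_C1² − 100/9 = 0  ⇒  r_C1 = 10/3 (r>0 drops 1)

10/3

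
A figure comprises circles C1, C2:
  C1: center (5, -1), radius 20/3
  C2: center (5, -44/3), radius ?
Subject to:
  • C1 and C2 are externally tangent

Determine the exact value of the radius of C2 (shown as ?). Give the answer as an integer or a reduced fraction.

1. [ext C1·C2]  r_C2² + (40/3)r_C2 − 427/3 = 0  ⇒  r_C2 = 7 (r>0 drops 1)

7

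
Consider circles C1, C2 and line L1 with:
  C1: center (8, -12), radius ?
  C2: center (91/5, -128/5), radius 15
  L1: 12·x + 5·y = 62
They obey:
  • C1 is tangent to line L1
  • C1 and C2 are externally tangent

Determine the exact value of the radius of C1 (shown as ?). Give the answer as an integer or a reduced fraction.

1. [C1‖L1]  r_C1² − 4 = 0  ⇒  r_C1 = 2 (r>0 drops 1)
2. [ext C1·C2]  r_C1² + 30r_C1 − 64 = 0  ⇒  r_C1 = 2 (r>0 drops 1)

2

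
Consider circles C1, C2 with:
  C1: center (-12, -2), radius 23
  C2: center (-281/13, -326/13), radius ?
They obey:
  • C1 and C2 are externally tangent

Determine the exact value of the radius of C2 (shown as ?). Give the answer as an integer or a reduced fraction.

2

1. [ext C1·C2]  r_C2² + 46r_C2 − 96 = 0  ⇒  r_C2 = 2 (r>0 drops 1)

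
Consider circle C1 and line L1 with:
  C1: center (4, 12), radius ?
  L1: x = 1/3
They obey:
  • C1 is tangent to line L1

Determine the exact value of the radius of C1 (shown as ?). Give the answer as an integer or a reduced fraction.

11/3

1. [C1‖L1]  r_C1² − 121/9 = 0  ⇒  r_C1 = 11/3 (r>0 drops 1)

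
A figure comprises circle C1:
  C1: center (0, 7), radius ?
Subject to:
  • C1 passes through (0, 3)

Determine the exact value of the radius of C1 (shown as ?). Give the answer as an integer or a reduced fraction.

4

1. [C1∋P]  r_C1² − 16 = 0  ⇒  r_C1 = 4 (r>0 drops 1)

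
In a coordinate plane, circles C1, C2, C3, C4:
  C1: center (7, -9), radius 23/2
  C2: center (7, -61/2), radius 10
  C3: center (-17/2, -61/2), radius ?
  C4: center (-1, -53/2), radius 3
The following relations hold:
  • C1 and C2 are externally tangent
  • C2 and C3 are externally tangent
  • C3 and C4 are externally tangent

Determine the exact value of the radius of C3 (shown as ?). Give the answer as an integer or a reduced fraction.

11/2

1. [ext C2·C3]  r_C3² + 20r_C3 − 561/4 = 0  ⇒  r_C3 = 11/2 (r>0 drops 1)
2. [ext C3·C4]  r_C3² + 6r_C3 − 253/4 = 0  ⇒  r_C3 = 11/2 (r>0 drops 1)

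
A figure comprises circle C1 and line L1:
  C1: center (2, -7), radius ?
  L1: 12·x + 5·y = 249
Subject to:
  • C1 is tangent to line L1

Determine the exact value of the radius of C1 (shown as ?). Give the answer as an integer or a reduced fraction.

1. [C1‖L1]  r_C1² − 400 = 0  ⇒  r_C1 = 20 (r>0 drops 1)

20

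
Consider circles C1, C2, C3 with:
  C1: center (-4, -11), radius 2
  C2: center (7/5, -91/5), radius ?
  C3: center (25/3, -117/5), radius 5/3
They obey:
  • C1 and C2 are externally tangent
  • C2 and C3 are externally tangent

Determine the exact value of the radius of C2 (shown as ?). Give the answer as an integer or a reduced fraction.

1. [ext C1·C2]  r_C2² + 4r_C2 − 77 = 0  ⇒  r_C2 = 7 (r>0 drops 1)
2. [ext C2·C3]  r_C2² + (10/3)r_C2 − 217/3 = 0  ⇒  r_C2 = 7 (r>0 drops 1)

7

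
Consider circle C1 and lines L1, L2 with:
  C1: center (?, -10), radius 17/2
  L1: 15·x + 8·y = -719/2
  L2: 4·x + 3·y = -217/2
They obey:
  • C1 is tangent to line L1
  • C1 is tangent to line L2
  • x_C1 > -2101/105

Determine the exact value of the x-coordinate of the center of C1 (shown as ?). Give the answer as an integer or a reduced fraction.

-9

1. [C1‖L1]  x_C1² + (559/15)x_C1 + 1272/5 = 0  ⇒  x_C1 = -424/15 or -9
2. [C1‖L2]  x_C1² + (157/4)x_C1 + 1089/4 = 0  ⇒  x_C1 = -121/4 or -9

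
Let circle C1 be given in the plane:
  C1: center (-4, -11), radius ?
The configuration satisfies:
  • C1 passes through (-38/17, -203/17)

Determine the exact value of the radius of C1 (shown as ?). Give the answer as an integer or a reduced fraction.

1. [C1∋P]  r_C1² − 4 = 0  ⇒  r_C1 = 2 (r>0 drops 1)

2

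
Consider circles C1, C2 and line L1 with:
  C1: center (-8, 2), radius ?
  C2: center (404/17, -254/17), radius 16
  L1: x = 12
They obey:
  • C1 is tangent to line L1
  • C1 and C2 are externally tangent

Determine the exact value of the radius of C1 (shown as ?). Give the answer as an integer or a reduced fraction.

20

1. [C1‖L1]  r_C1² − 400 = 0  ⇒  r_C1 = 20 (r>0 drops 1)
2. [ext C1·C2]  r_C1² + 32r_C1 − 1040 = 0  ⇒  r_C1 = 20 (r>0 drops 1)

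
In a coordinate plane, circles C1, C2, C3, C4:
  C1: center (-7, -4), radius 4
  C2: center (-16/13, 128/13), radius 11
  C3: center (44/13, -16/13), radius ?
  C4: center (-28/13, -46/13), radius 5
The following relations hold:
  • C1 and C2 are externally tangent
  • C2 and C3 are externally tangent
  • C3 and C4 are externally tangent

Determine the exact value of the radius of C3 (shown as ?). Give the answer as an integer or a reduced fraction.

1

1. [ext C2·C3]  r_C3² + 22r_C3 − 23 = 0  ⇒  r_C3 = 1 (r>0 drops 1)
2. [ext C3·C4]  r_C3² + 10r_C3 − 11 = 0  ⇒  r_C3 = 1 (r>0 drops 1)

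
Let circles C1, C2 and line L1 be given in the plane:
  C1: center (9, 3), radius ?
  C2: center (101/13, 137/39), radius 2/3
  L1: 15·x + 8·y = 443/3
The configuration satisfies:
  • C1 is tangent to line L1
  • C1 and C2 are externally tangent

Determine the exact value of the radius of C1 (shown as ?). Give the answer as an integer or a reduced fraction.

2/3

1. [C1‖L1]  r_C1² − 4/9 = 0  ⇒  r_C1 = 2/3 (r>0 drops 1)
2. [ext C1·C2]  r_C1² + (4/3)r_C1 − 4/3 = 0  ⇒  r_C1 = 2/3 (r>0 drops 1)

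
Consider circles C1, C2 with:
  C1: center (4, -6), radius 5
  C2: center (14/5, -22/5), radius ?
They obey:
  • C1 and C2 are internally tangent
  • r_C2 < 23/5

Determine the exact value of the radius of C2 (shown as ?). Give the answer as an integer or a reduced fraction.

1. [int C1,C2]  r_C2² − 10r_C2 + 21 = 0  ⇒  r_C2 = 3 or 7
2. given r_C2 < 23/5: keep 3

3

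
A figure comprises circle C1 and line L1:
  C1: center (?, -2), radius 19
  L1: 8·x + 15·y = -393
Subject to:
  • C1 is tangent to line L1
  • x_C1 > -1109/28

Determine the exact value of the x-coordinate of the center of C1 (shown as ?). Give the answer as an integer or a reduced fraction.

-5

1. [C1‖L1]  x_C1² + (363/4)x_C1 + 1715/4 = 0  ⇒  x_C1 = -343/4 or -5
2. given x_C1 > -1109/28: keep -5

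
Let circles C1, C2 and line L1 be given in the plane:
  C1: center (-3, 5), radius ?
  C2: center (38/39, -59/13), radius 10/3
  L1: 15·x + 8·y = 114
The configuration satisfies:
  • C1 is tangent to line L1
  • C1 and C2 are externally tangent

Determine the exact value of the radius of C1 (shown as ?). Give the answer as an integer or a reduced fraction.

7

1. [C1‖L1]  r_C1² − 49 = 0  ⇒  r_C1 = 7 (r>0 drops 1)
2. [ext C1·C2]  r_C1² + (20/3)r_C1 − 287/3 = 0  ⇒  r_C1 = 7 (r>0 drops 1)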